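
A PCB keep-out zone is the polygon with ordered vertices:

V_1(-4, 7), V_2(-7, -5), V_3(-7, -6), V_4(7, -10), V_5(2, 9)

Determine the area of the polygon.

160.5

Apply Gauss's area formula: 2A = Σ (x_i·y_{i+1} − x_{i+1}·y_i), indices taken mod 5.
Σ = (69) + (7) + (112) + (83) + (50) = 321
Area = |Σ|/2 = 160.5.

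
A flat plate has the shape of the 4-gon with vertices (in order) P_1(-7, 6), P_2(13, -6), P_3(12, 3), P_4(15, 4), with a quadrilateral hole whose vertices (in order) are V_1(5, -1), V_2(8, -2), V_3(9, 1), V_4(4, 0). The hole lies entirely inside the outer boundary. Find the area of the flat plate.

Outer boundary:
Σ = (-36) + (111) + (3) + (118) = 196
Area = |Σ|/2 = 98.
Hole:
Apply Gauss's area formula: 2A = Σ (x_i·y_{i+1} − x_{i+1}·y_i), indices taken mod 4.
Σ = (-2) + (26) + (-4) + (-4) = 16
Area = |Σ|/2 = 8.
Net area = 98 − 8 = 90.

90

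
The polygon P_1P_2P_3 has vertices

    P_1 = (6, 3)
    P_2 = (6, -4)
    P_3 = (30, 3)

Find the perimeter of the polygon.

56

|P_1P_2| = √((0)² + (-7)²) = √49 = 7
|P_2P_3| = √((24)² + (7)²) = √625 = 25
|P_3P_1| = √((-24)² + (0)²) = √576 = 24
Perimeter = 7 + 25 + 24 = 56.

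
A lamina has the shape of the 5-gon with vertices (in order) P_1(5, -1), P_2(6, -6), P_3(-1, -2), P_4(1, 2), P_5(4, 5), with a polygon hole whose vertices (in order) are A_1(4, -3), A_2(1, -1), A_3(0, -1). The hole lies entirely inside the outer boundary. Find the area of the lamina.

36

Outer boundary:
Σ = (-24) + (-18) + (0) + (-3) + (-29) = -74
Area = |Σ|/2 = 37.
Hole:
Σ = (-1) + (-1) + (4) = 2
Area = |Σ|/2 = 1.
Net area = 37 − 1 = 36.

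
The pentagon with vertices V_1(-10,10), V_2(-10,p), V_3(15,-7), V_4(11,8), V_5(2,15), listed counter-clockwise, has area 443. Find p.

Write out the shoelace sum; only the two edges meeting at V_2 involve p:
2·Area = [((-10)·p − (-10)·10) + ((-10)·(-7) − 15·p)] + 516
       = -25·p + 686 = 886
⇒ p = -8.

-8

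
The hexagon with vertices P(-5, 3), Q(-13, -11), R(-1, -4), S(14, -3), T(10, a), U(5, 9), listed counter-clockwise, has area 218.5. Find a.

7

The doubled signed area Σ (x_i y_{i+1} − x_{i+1} y_i) is linear in a.
With a=0 it equals 374; the coefficient of a is 9 (from the two edges through T).
So 9·a + 374 = 2·218.5 = 437 ⇒ a = 7.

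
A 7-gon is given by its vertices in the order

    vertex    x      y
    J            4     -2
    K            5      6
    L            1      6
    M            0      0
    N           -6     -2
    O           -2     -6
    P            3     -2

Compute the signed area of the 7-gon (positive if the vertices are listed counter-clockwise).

57

Σ = (34) + (24) + (0) + (0) + (32) + (22) + (2) = 114
Signed area = Σ/2 = 57 (positive ⇒ counter-clockwise traversal).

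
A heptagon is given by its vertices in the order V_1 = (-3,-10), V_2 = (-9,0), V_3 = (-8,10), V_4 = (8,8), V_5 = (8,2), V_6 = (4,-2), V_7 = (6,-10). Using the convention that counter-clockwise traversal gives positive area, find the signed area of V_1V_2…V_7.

Σ = (-90) + (-90) + (-144) + (-48) + (-24) + (-28) + (-90) = -514
Signed area = Σ/2 = -257 (negative ⇒ clockwise traversal).

-257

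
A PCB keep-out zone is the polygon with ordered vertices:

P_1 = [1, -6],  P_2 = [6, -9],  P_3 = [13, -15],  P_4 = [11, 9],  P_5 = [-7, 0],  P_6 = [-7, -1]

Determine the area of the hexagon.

224.5

Apply the shoelace formula: 2A = Σ (x_i·y_{i+1} − x_{i+1}·y_i), indices taken mod 6.
Σ = (27) + (27) + (282) + (63) + (7) + (43) = 449
Area = |Σ|/2 = 224.5.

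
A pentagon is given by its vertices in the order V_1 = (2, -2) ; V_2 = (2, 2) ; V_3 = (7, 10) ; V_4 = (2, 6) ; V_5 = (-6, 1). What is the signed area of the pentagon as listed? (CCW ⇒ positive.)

42

Apply the shoelace formula: 2A = Σ (x_i·y_{i+1} − x_{i+1}·y_i), indices taken mod 5.
Σ = (8) + (6) + (22) + (38) + (10) = 84
Signed area = Σ/2 = 42 (positive ⇒ counter-clockwise traversal).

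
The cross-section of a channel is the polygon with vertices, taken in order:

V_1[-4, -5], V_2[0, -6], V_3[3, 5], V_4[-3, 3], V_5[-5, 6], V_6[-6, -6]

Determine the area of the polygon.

67.5

Apply the shoelace (surveyor's) formula: 2A = Σ (x_i·y_{i+1} − x_{i+1}·y_i), indices taken mod 6.
Σ = (24) + (18) + (24) + (-3) + (66) + (6) = 135
Area = |Σ|/2 = 67.5.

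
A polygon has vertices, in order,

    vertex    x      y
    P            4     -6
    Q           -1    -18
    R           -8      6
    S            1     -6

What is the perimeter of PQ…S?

|PQ| = √((-5)² + (-12)²) = √169 = 13
|QR| = √((-7)² + (24)²) = √625 = 25
|RS| = √((9)² + (-12)²) = √225 = 15
|SP| = √((3)² + (0)²) = √9 = 3
Perimeter = 13 + 25 + 15 + 3 = 56.

56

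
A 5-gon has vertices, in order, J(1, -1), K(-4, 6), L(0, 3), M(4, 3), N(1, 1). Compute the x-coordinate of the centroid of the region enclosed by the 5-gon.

Apply Gauss's area formula. First the cross-terms c_i = x_i·y_{i+1} − x_{i+1}·y_i:
  2, -12, -12, 1, -2  ⇒  2A = -23, A = -11.5.
Then Σ (x_i + x_{i+1})·c_i = -5, so x̄ = -5 / (6·(-11.5)) = 5/69.

5/69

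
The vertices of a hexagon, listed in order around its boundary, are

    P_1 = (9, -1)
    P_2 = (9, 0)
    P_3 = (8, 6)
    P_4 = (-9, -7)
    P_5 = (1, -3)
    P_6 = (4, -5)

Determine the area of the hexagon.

Apply the shoelace formula: 2A = Σ (x_i·y_{i+1} − x_{i+1}·y_i), indices taken mod 6.
Σ = (9) + (54) + (-2) + (34) + (7) + (41) = 143
Area = |Σ|/2 = 71.5.

71.5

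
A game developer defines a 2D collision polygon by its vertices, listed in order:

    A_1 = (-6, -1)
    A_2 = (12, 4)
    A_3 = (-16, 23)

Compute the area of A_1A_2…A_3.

Apply Gauss's area formula: 2A = Σ (x_i·y_{i+1} − x_{i+1}·y_i), indices taken mod 3.
Σ = (-12) + (340) + (154) = 482
Area = |Σ|/2 = 241.

241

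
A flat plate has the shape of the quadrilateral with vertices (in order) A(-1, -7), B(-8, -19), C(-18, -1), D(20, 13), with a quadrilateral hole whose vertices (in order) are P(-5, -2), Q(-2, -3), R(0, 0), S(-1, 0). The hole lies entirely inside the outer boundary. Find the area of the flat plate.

349.5

Outer boundary:
Apply the shoelace (surveyor's) formula: 2A = Σ (x_i·y_{i+1} − x_{i+1}·y_i), indices taken mod 4.
A→B: (-1)(-19) − (-8)(-7) = -37
B→C: (-8)(-1) − (-18)(-19) = -334
C→D: (-18)(13) − (20)(-1) = -214
D→A: (20)(-7) − (-1)(13) = -127
Σ = -712
Area = |Σ|/2 = 356.
Hole:
Apply the shoelace (surveyor's) formula: 2A = Σ (x_i·y_{i+1} − x_{i+1}·y_i), indices taken mod 4.
Σ = (11) + (0) + (0) + (2) = 13
Area = |Σ|/2 = 6.5.
Net area = 356 − 6.5 = 349.5.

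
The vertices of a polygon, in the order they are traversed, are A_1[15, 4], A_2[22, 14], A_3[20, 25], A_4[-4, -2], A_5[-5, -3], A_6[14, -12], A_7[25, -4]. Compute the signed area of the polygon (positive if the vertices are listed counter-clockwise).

Apply the surveyor's formula: 2A = Σ (x_i·y_{i+1} − x_{i+1}·y_i), indices taken mod 7.
Cross-terms: 122, 270, 60, 2, 102, 244, 160  ⇒  Σ = 960
Signed area = Σ/2 = 480 (positive ⇒ counter-clockwise traversal).

480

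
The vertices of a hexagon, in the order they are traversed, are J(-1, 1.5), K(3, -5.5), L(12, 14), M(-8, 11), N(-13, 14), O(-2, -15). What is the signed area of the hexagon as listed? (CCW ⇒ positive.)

Cross-terms: 1, 108, 244, 31, 223, -18  ⇒  Σ = 589
Signed area = Σ/2 = 294.5 (positive ⇒ counter-clockwise traversal).

294.5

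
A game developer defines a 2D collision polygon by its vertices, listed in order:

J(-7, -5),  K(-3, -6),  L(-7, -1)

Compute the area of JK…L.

8

Σ = (27) + (-39) + (28) = 16
Area = |Σ|/2 = 8.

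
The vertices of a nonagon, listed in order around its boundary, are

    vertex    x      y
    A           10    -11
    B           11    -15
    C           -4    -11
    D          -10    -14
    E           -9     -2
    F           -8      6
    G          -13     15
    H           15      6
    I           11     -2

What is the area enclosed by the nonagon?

491

Σ = (-29) + (-181) + (-54) + (-106) + (-70) + (-42) + (-303) + (-96) + (-101) = -982
Area = |Σ|/2 = 491.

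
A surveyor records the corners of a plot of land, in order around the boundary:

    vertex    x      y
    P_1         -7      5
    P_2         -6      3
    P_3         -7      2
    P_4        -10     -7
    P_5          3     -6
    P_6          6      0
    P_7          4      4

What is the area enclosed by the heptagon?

P_1→P_2: (-7)(3) − (-6)(5) = 9
P_2→P_3: (-6)(2) − (-7)(3) = 9
P_3→P_4: (-7)(-7) − (-10)(2) = 69
P_4→P_5: (-10)(-6) − (3)(-7) = 81
P_5→P_6: (3)(0) − (6)(-6) = 36
P_6→P_7: (6)(4) − (4)(0) = 24
P_7→P_1: (4)(5) − (-7)(4) = 48
Σ = 276
Area = |Σ|/2 = 138.

138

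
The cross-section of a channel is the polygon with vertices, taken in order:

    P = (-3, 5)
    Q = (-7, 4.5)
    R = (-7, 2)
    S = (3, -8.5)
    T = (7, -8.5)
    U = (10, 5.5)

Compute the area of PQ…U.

Cross-terms: 21.5, 17.5, 53.5, 34, 123.5, 66.5  ⇒  Σ = 316.5
Area = |Σ|/2 = 158.25.

158.25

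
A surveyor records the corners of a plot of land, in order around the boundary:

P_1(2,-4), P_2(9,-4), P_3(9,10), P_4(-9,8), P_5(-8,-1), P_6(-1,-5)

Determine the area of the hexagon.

221

P_1→P_2: (2)(-4) − (9)(-4) = 28
P_2→P_3: (9)(10) − (9)(-4) = 126
P_3→P_4: (9)(8) − (-9)(10) = 162
P_4→P_5: (-9)(-1) − (-8)(8) = 73
P_5→P_6: (-8)(-5) − (-1)(-1) = 39
P_6→P_1: (-1)(-4) − (2)(-5) = 14
Σ = 442
Area = |Σ|/2 = 221.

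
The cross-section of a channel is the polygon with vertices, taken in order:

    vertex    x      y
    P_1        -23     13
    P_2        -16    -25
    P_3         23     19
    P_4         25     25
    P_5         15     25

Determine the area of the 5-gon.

Apply the surveyor's formula: 2A = Σ (x_i·y_{i+1} − x_{i+1}·y_i), indices taken mod 5.
Σ = (783) + (271) + (100) + (250) + (770) = 2174
Area = |Σ|/2 = 1087.

1087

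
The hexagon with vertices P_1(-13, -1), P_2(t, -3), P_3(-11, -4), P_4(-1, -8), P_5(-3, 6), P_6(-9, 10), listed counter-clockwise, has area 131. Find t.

-13

Write out the shoelace sum; only the two edges meeting at P_2 involve t:
2·Area = [((-13)·(-3) − t·(-1)) + (t·(-4) − (-11)·(-3))] + 217
       = -3·t + 223 = 262
⇒ t = -13.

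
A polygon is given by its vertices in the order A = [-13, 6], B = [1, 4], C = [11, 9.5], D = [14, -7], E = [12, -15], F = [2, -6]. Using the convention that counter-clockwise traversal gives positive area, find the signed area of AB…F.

A→B: (-13)(4) − (1)(6) = -58
B→C: (1)(9.5) − (11)(4) = -34.5
C→D: (11)(-7) − (14)(9.5) = -210
D→E: (14)(-15) − (12)(-7) = -126
E→F: (12)(-6) − (2)(-15) = -42
F→A: (2)(6) − (-13)(-6) = -66
Σ = -536.5
Signed area = Σ/2 = -268.25 (negative ⇒ clockwise traversal).

-268.25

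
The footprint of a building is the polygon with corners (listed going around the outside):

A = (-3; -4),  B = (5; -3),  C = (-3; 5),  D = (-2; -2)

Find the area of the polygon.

Apply the shoelace (surveyor's) formula: 2A = Σ (x_i·y_{i+1} − x_{i+1}·y_i), indices taken mod 4.
Cross-terms: 29, 16, 16, 2  ⇒  Σ = 63
Area = |Σ|/2 = 31.5.

31.5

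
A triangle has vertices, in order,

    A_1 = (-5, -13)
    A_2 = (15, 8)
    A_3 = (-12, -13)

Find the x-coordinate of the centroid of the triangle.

Apply Gauss's area formula. First the cross-terms c_i = x_i·y_{i+1} − x_{i+1}·y_i:
  155, -99, 91  ⇒  2A = 147, A = 73.5.
Then Σ (x_i + x_{i+1})·c_i = -294, so x̄ = -294 / (6·73.5) = -2/3.

-2/3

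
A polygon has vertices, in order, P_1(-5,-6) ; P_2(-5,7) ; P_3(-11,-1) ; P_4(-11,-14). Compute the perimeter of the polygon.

46

|P_1P_2| = √((0)² + (13)²) = √169 = 13
|P_2P_3| = √((-6)² + (-8)²) = √100 = 10
|P_3P_4| = √((0)² + (-13)²) = √169 = 13
|P_4P_1| = √((6)² + (8)²) = √100 = 10
Perimeter = 13 + 10 + 13 + 10 = 46.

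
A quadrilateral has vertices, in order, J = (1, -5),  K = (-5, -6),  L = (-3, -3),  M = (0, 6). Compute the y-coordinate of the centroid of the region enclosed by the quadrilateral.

-154/87

Apply Gauss's area formula. First the cross-terms c_i = x_i·y_{i+1} − x_{i+1}·y_i:
  -31, -3, -18, -6  ⇒  2A = -58, A = -29.
Then Σ (y_i + y_{i+1})·c_i = 308, so ȳ = 308 / (6·(-29)) = -154/87.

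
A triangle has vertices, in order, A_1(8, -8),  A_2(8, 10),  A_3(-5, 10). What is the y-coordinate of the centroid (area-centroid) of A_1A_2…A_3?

Apply Gauss's area formula. First the cross-terms c_i = x_i·y_{i+1} − x_{i+1}·y_i:
  144, 130, -40  ⇒  2A = 234, A = 117.
Then Σ (y_i + y_{i+1})·c_i = 2808, so ȳ = 2808 / (6·117) = 4.

4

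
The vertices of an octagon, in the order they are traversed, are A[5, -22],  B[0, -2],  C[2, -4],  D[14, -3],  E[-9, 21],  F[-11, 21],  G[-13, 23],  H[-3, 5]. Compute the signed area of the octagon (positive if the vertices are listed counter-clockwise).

209

Apply the surveyor's formula: 2A = Σ (x_i·y_{i+1} − x_{i+1}·y_i), indices taken mod 8.
Σ = (-10) + (4) + (50) + (267) + (42) + (20) + (4) + (41) = 418
Signed area = Σ/2 = 209 (positive ⇒ counter-clockwise traversal).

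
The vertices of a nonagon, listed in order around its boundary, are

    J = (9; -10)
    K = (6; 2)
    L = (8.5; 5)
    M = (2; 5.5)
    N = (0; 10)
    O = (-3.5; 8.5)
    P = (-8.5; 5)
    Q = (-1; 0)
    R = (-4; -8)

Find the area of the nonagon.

Apply the surveyor's formula: 2A = Σ (x_i·y_{i+1} − x_{i+1}·y_i), indices taken mod 9.
Σ = (78) + (13) + (36.75) + (20) + (35) + (54.75) + (5) + (8) + (112) = 362.5
Area = |Σ|/2 = 181.25.

181.25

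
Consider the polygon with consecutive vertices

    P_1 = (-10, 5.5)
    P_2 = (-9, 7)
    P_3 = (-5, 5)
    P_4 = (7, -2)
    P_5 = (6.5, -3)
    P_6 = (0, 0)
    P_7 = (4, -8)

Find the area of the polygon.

Apply the shoelace (surveyor's) formula: 2A = Σ (x_i·y_{i+1} − x_{i+1}·y_i), indices taken mod 7.
Σ = (-20.5) + (-10) + (-25) + (-8) + (0) + (0) + (-58) = -121.5
Area = |Σ|/2 = 60.75.

60.75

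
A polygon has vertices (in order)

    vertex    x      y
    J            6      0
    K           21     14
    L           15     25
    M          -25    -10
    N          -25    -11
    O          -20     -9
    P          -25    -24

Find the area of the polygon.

Σ = (84) + (315) + (475) + (25) + (5) + (255) + (144) = 1303
Area = |Σ|/2 = 651.5.

651.5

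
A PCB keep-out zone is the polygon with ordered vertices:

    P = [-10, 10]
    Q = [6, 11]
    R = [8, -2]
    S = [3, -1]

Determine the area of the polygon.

126

Apply the shoelace formula: 2A = Σ (x_i·y_{i+1} − x_{i+1}·y_i), indices taken mod 4.
Σ = (-170) + (-100) + (-2) + (20) = -252
Area = |Σ|/2 = 126.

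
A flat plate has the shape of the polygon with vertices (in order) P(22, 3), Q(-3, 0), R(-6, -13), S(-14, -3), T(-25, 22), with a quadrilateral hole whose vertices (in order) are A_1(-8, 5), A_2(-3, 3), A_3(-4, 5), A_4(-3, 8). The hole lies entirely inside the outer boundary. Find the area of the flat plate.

Outer boundary:
Σ = (9) + (39) + (-164) + (-383) + (-559) = -1058
Area = |Σ|/2 = 529.
Hole:
Σ = (-9) + (-3) + (-17) + (49) = 20
Area = |Σ|/2 = 10.
Net area = 529 − 10 = 519.

519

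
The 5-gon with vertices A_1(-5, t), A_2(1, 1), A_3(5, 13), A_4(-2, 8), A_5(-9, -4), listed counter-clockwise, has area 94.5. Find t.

Write out the shoelace sum; only the two edges meeting at A_1 involve t:
2·Area = [((-9)·t − (-5)·(-4)) + ((-5)·1 − 1·t)] + 154
       = -10·t + 129 = 189
⇒ t = -6.

-6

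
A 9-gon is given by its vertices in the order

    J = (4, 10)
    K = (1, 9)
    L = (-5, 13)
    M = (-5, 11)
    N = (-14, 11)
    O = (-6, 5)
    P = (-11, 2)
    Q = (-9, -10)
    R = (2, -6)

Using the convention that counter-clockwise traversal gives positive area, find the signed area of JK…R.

239

Apply the surveyor's formula: 2A = Σ (x_i·y_{i+1} − x_{i+1}·y_i), indices taken mod 9.
Σ = (26) + (58) + (10) + (99) + (-4) + (43) + (128) + (74) + (44) = 478
Signed area = Σ/2 = 239 (positive ⇒ counter-clockwise traversal).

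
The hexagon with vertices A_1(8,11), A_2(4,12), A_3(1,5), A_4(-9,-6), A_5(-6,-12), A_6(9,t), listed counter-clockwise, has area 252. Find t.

Write out the shoelace sum; only the two edges meeting at A_6 involve t:
2·Area = [((-6)·t − 9·(-12)) + (9·11 − 8·t)] + 171
       = -14·t + 378 = 504
⇒ t = -9.

-9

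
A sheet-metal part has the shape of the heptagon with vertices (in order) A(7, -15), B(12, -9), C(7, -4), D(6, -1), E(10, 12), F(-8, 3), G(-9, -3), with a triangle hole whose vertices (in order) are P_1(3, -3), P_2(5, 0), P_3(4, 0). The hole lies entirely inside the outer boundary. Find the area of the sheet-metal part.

280.5

Outer boundary:
Apply the shoelace (surveyor's) formula: 2A = Σ (x_i·y_{i+1} − x_{i+1}·y_i), indices taken mod 7.
Cross-terms: 117, 15, 17, 82, 126, 51, 156  ⇒  Σ = 564
Area = |Σ|/2 = 282.
Hole:
Cross-terms: 15, 0, -12  ⇒  Σ = 3
Area = |Σ|/2 = 1.5.
Net area = 282 − 1.5 = 280.5.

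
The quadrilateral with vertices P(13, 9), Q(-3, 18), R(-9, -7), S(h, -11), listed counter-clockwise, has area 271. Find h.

The doubled signed area Σ (x_i y_{i+1} − x_{i+1} y_i) is linear in h.
With h=0 it equals 686; the coefficient of h is 16 (from the two edges through S).
So 16·h + 686 = 2·271 = 542 ⇒ h = -9.

-9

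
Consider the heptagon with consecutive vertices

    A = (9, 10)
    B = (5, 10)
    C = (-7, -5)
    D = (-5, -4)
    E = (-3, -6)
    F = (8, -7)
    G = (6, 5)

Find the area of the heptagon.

Apply the shoelace (surveyor's) formula: 2A = Σ (x_i·y_{i+1} − x_{i+1}·y_i), indices taken mod 7.
Σ = (40) + (45) + (3) + (18) + (69) + (82) + (15) = 272
Area = |Σ|/2 = 136.

136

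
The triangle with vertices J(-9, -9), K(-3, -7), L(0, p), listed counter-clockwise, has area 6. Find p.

Write out the shoelace sum; only the two edges meeting at L involve p:
2·Area = [((-3)·p − 0·(-7)) + (0·(-9) − (-9)·p)] + 36
       = 6·p + 36 = 12
⇒ p = -4.

-4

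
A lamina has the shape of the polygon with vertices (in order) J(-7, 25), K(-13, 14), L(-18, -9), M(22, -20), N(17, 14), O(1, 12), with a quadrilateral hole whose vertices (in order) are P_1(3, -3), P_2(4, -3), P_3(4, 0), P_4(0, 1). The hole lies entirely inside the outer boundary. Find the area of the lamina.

Outer boundary:
Apply the surveyor's formula: 2A = Σ (x_i·y_{i+1} − x_{i+1}·y_i), indices taken mod 6.
Σ = (227) + (369) + (558) + (648) + (190) + (109) = 2101
Area = |Σ|/2 = 1050.5.
Hole:
Σ = (3) + (12) + (4) + (-3) = 16
Area = |Σ|/2 = 8.
Net area = 1050.5 − 8 = 1042.5.

1042.5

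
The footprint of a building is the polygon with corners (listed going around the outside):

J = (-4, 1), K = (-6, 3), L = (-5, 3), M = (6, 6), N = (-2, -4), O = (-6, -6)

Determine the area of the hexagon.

Apply the shoelace (surveyor's) formula: 2A = Σ (x_i·y_{i+1} − x_{i+1}·y_i), indices taken mod 6.
Cross-terms: -6, -3, -48, -12, -12, -30  ⇒  Σ = -111
Area = |Σ|/2 = 55.5.

55.5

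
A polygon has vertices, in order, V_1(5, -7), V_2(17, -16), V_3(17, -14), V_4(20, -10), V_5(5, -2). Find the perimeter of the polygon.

|V_1V_2| = √((12)² + (-9)²) = √225 = 15
|V_2V_3| = √((0)² + (2)²) = √4 = 2
|V_3V_4| = √((3)² + (4)²) = √25 = 5
|V_4V_5| = √((-15)² + (8)²) = √289 = 17
|V_5V_1| = √((0)² + (-5)²) = √25 = 5
Perimeter = 15 + 2 + 5 + 17 + 5 = 44.

44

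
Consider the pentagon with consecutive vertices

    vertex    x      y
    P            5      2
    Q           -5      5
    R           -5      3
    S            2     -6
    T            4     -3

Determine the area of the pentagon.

55

Σ = (35) + (10) + (24) + (18) + (23) = 110
Area = |Σ|/2 = 55.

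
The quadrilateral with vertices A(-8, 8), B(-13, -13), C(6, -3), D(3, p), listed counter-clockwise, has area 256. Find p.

11

The doubled signed area Σ (x_i y_{i+1} − x_{i+1} y_i) is linear in p.
With p=0 it equals 358; the coefficient of p is 14 (from the two edges through D).
So 14·p + 358 = 2·256 = 512 ⇒ p = 11.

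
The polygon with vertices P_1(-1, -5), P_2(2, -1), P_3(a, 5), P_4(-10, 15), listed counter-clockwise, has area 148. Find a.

Write out the shoelace sum; only the two edges meeting at P_3 involve a:
2·Area = [(2·5 − a·(-1)) + (a·15 − (-10)·5)] + 76
       = 16·a + 136 = 296
⇒ a = 10.

10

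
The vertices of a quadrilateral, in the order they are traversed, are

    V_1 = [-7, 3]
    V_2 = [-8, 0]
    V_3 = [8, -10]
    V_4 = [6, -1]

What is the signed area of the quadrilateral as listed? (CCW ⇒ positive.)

83.5

Cross-terms: 24, 80, 52, 11  ⇒  Σ = 167
Signed area = Σ/2 = 83.5 (positive ⇒ counter-clockwise traversal).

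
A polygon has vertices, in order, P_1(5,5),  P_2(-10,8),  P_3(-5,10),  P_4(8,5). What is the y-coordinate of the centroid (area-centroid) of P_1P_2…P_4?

Apply the surveyor's formula. First the cross-terms c_i = x_i·y_{i+1} − x_{i+1}·y_i:
  90, -60, -105, 15  ⇒  2A = -60, A = -30.
Then Σ (y_i + y_{i+1})·c_i = -1335, so ȳ = -1335 / (6·(-30)) = 89/12.

89/12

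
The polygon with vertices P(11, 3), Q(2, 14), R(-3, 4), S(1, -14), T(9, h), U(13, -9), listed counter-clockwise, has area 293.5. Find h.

-14

The doubled signed area Σ (x_i y_{i+1} − x_{i+1} y_i) is linear in h.
With h=0 it equals 419; the coefficient of h is -12 (from the two edges through T).
So -12·h + 419 = 2·293.5 = 587 ⇒ h = -14.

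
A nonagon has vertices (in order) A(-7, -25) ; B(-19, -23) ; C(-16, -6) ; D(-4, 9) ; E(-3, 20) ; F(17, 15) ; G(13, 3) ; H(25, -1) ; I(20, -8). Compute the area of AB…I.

1071

A→B: (-7)(-23) − (-19)(-25) = -314
B→C: (-19)(-6) − (-16)(-23) = -254
C→D: (-16)(9) − (-4)(-6) = -168
D→E: (-4)(20) − (-3)(9) = -53
E→F: (-3)(15) − (17)(20) = -385
F→G: (17)(3) − (13)(15) = -144
G→H: (13)(-1) − (25)(3) = -88
H→I: (25)(-8) − (20)(-1) = -180
I→A: (20)(-25) − (-7)(-8) = -556
Σ = -2142
Area = |Σ|/2 = 1071.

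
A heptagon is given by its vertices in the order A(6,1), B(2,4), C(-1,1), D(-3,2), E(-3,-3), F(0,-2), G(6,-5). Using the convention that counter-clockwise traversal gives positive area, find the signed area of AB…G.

49

Apply the shoelace formula: 2A = Σ (x_i·y_{i+1} − x_{i+1}·y_i), indices taken mod 7.
Σ = (22) + (6) + (1) + (15) + (6) + (12) + (36) = 98
Signed area = Σ/2 = 49 (positive ⇒ counter-clockwise traversal).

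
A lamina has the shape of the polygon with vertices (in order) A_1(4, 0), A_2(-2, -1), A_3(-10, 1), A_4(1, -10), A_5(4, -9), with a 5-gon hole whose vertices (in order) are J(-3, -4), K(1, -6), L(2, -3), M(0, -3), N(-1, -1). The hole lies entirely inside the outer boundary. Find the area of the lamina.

63.5

Outer boundary:
A_1→A_2: (4)(-1) − (-2)(0) = -4
A_2→A_3: (-2)(1) − (-10)(-1) = -12
A_3→A_4: (-10)(-10) − (1)(1) = 99
A_4→A_5: (1)(-9) − (4)(-10) = 31
A_5→A_1: (4)(0) − (4)(-9) = 36
Σ = 150
Area = |Σ|/2 = 75.
Hole:
Σ = (22) + (9) + (-6) + (-3) + (1) = 23
Area = |Σ|/2 = 11.5.
Net area = 75 − 11.5 = 63.5.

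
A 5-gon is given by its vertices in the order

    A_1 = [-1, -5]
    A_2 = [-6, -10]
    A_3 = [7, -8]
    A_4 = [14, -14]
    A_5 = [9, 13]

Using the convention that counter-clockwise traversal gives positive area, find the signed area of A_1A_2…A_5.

194

Apply the shoelace (surveyor's) formula: 2A = Σ (x_i·y_{i+1} − x_{i+1}·y_i), indices taken mod 5.
A_1→A_2: (-1)(-10) − (-6)(-5) = -20
A_2→A_3: (-6)(-8) − (7)(-10) = 118
A_3→A_4: (7)(-14) − (14)(-8) = 14
A_4→A_5: (14)(13) − (9)(-14) = 308
A_5→A_1: (9)(-5) − (-1)(13) = -32
Σ = 388
Signed area = Σ/2 = 194 (positive ⇒ counter-clockwise traversal).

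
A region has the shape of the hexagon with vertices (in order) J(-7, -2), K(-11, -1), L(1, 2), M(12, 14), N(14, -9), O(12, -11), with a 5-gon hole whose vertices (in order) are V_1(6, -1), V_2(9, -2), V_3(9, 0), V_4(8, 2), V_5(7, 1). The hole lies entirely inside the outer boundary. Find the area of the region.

241.5

Outer boundary:
Cross-terms: -15, -21, -10, -304, -46, -101  ⇒  Σ = -497
Area = |Σ|/2 = 248.5.
Hole:
Apply the shoelace formula: 2A = Σ (x_i·y_{i+1} − x_{i+1}·y_i), indices taken mod 5.
Cross-terms: -3, 18, 18, -6, -13  ⇒  Σ = 14
Area = |Σ|/2 = 7.
Net area = 248.5 − 7 = 241.5.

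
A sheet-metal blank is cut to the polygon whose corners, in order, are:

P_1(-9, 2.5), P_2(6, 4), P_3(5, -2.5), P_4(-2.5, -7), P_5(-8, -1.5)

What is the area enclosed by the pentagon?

106.5

Apply the surveyor's formula: 2A = Σ (x_i·y_{i+1} − x_{i+1}·y_i), indices taken mod 5.
Σ = (-51) + (-35) + (-41.25) + (-52.25) + (-33.5) = -213
Area = |Σ|/2 = 106.5.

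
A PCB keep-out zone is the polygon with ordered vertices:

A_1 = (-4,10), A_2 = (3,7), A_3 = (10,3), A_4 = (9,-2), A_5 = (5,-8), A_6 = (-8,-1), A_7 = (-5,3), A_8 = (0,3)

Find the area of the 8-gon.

164.5

A_1→A_2: (-4)(7) − (3)(10) = -58
A_2→A_3: (3)(3) − (10)(7) = -61
A_3→A_4: (10)(-2) − (9)(3) = -47
A_4→A_5: (9)(-8) − (5)(-2) = -62
A_5→A_6: (5)(-1) − (-8)(-8) = -69
A_6→A_7: (-8)(3) − (-5)(-1) = -29
A_7→A_8: (-5)(3) − (0)(3) = -15
A_8→A_1: (0)(10) − (-4)(3) = 12
Σ = -329
Area = |Σ|/2 = 164.5.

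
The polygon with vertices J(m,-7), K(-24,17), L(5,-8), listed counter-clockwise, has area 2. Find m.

The doubled signed area Σ (x_i y_{i+1} − x_{i+1} y_i) is linear in m.
With m=0 it equals -96; the coefficient of m is 25 (from the two edges through J).
So 25·m + -96 = 2·2 = 4 ⇒ m = 4.

4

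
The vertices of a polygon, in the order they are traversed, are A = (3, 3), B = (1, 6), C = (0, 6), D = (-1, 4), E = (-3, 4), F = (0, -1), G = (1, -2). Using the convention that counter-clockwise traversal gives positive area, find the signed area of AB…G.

Apply the surveyor's formula: 2A = Σ (x_i·y_{i+1} − x_{i+1}·y_i), indices taken mod 7.
Σ = (15) + (6) + (6) + (8) + (3) + (1) + (9) = 48
Signed area = Σ/2 = 24 (positive ⇒ counter-clockwise traversal).

24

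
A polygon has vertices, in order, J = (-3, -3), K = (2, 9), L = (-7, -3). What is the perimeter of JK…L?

32

|JK| = √((5)² + (12)²) = √169 = 13
|KL| = √((-9)² + (-12)²) = √225 = 15
|LJ| = √((4)² + (0)²) = √16 = 4
Perimeter = 13 + 15 + 4 = 32.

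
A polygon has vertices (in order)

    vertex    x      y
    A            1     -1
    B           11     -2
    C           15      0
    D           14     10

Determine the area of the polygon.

82.5

Cross-terms: 9, 30, 150, -24  ⇒  Σ = 165
Area = |Σ|/2 = 82.5.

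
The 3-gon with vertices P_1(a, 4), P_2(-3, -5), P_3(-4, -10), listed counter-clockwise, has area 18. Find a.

6

The doubled signed area Σ (x_i y_{i+1} − x_{i+1} y_i) is linear in a.
With a=0 it equals 6; the coefficient of a is 5 (from the two edges through P_1).
So 5·a + 6 = 2·18 = 36 ⇒ a = 6.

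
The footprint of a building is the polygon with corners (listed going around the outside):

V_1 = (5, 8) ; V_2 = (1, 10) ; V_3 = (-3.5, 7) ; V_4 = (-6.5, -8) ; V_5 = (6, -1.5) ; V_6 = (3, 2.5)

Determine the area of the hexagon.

123.125

Apply Gauss's area formula: 2A = Σ (x_i·y_{i+1} − x_{i+1}·y_i), indices taken mod 6.
Σ = (42) + (42) + (73.5) + (57.75) + (19.5) + (11.5) = 246.25
Area = |Σ|/2 = 123.125.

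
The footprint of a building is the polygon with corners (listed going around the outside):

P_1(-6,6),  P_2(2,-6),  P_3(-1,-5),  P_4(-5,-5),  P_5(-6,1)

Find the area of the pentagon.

Apply Gauss's area formula: 2A = Σ (x_i·y_{i+1} − x_{i+1}·y_i), indices taken mod 5.
P_1→P_2: (-6)(-6) − (2)(6) = 24
P_2→P_3: (2)(-5) − (-1)(-6) = -16
P_3→P_4: (-1)(-5) − (-5)(-5) = -20
P_4→P_5: (-5)(1) − (-6)(-5) = -35
P_5→P_1: (-6)(6) − (-6)(1) = -30
Σ = -77
Area = |Σ|/2 = 38.5.

38.5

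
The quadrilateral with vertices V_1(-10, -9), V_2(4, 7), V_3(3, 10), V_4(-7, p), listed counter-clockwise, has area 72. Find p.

Write out the shoelace sum; only the two edges meeting at V_4 involve p:
2·Area = [(3·p − (-7)·10) + ((-7)·(-9) − (-10)·p)] + -15
       = 13·p + 118 = 144
⇒ p = 2.

2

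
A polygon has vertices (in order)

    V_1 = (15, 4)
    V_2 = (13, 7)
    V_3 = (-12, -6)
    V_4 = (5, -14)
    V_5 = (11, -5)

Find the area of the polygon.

252.5

Apply Gauss's area formula: 2A = Σ (x_i·y_{i+1} − x_{i+1}·y_i), indices taken mod 5.
Σ = (53) + (6) + (198) + (129) + (119) = 505
Area = |Σ|/2 = 252.5.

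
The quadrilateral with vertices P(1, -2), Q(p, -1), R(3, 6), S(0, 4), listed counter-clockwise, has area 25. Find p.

5

The doubled signed area Σ (x_i y_{i+1} − x_{i+1} y_i) is linear in p.
With p=0 it equals 10; the coefficient of p is 8 (from the two edges through Q).
So 8·p + 10 = 2·25 = 50 ⇒ p = 5.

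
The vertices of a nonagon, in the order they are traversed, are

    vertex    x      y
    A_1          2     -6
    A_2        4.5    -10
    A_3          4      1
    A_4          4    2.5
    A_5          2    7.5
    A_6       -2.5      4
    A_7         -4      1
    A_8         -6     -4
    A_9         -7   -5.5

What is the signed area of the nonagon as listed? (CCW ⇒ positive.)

Apply the shoelace (surveyor's) formula: 2A = Σ (x_i·y_{i+1} − x_{i+1}·y_i), indices taken mod 9.
A_1→A_2: (2)(-10) − (4.5)(-6) = 7
A_2→A_3: (4.5)(1) − (4)(-10) = 44.5
A_3→A_4: (4)(2.5) − (4)(1) = 6
A_4→A_5: (4)(7.5) − (2)(2.5) = 25
A_5→A_6: (2)(4) − (-2.5)(7.5) = 26.75
A_6→A_7: (-2.5)(1) − (-4)(4) = 13.5
A_7→A_8: (-4)(-4) − (-6)(1) = 22
A_8→A_9: (-6)(-5.5) − (-7)(-4) = 5
A_9→A_1: (-7)(-6) − (2)(-5.5) = 53
Σ = 202.75
Signed area = Σ/2 = 101.375 (positive ⇒ counter-clockwise traversal).

101.375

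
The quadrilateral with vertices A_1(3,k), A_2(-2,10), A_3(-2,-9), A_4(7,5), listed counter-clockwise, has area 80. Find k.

The doubled signed area Σ (x_i y_{i+1} − x_{i+1} y_i) is linear in k.
With k=0 it equals 106; the coefficient of k is 9 (from the two edges through A_1).
So 9·k + 106 = 2·80 = 160 ⇒ k = 6.

6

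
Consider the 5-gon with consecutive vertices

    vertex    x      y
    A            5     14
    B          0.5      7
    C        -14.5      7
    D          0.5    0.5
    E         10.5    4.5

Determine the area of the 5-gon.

121.875

Apply Gauss's area formula: 2A = Σ (x_i·y_{i+1} − x_{i+1}·y_i), indices taken mod 5.
Σ = (28) + (105) + (-10.75) + (-3) + (124.5) = 243.75
Area = |Σ|/2 = 121.875.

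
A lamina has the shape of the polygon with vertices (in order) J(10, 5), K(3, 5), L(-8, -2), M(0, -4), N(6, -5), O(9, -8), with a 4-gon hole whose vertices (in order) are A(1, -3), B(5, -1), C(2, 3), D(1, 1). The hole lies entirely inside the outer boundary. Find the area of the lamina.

110.5

Outer boundary:
Apply the shoelace formula: 2A = Σ (x_i·y_{i+1} − x_{i+1}·y_i), indices taken mod 6.
Cross-terms: 35, 34, 32, 24, -3, 125  ⇒  Σ = 247
Area = |Σ|/2 = 123.5.
Hole:
A→B: (1)(-1) − (5)(-3) = 14
B→C: (5)(3) − (2)(-1) = 17
C→D: (2)(1) − (1)(3) = -1
D→A: (1)(-3) − (1)(1) = -4
Σ = 26
Area = |Σ|/2 = 13.
Net area = 123.5 − 13 = 110.5.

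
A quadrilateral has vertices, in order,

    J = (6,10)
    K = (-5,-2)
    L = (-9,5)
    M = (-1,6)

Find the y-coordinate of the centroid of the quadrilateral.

Apply the shoelace (surveyor's) formula. First the cross-terms c_i = x_i·y_{i+1} − x_{i+1}·y_i:
  38, -43, -49, -46  ⇒  2A = -100, A = -50.
Then Σ (y_i + y_{i+1})·c_i = -1100, so ȳ = -1100 / (6·(-50)) = 11/3.

11/3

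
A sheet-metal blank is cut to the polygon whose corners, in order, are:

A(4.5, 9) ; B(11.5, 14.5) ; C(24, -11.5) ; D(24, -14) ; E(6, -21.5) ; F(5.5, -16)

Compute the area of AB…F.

433.375

Apply Gauss's area formula: 2A = Σ (x_i·y_{i+1} − x_{i+1}·y_i), indices taken mod 6.
Cross-terms: -38.25, -480.25, -60, -432, 22.25, 121.5  ⇒  Σ = -866.75
Area = |Σ|/2 = 433.375.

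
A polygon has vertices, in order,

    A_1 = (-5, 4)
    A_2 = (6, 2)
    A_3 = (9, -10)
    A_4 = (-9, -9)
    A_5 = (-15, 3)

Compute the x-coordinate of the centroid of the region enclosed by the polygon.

Apply the surveyor's formula. First the cross-terms c_i = x_i·y_{i+1} − x_{i+1}·y_i:
  -34, -78, -171, -162, -45  ⇒  2A = -490, A = -245.
Then Σ (x_i + x_{i+1})·c_i = 3584, so x̄ = 3584 / (6·(-245)) = -256/105.

-256/105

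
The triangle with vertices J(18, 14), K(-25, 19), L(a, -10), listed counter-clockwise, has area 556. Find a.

Write out the shoelace sum; only the two edges meeting at L involve a:
2·Area = [((-25)·(-10) − a·19) + (a·14 − 18·(-10))] + 692
       = -5·a + 1122 = 1112
⇒ a = 2.

2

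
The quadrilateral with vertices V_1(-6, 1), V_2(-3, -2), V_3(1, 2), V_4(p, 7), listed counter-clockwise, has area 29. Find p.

Write out the shoelace sum; only the two edges meeting at V_4 involve p:
2·Area = [(1·7 − p·2) + (p·1 − (-6)·7)] + 11
       = -1·p + 60 = 58
⇒ p = 2.

2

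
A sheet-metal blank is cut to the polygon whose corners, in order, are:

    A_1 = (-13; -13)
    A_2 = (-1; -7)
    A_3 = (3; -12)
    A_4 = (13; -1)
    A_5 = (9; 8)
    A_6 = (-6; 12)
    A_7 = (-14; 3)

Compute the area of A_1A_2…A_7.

452

Apply Gauss's area formula: 2A = Σ (x_i·y_{i+1} − x_{i+1}·y_i), indices taken mod 7.
Cross-terms: 78, 33, 153, 113, 156, 150, 221  ⇒  Σ = 904
Area = |Σ|/2 = 452.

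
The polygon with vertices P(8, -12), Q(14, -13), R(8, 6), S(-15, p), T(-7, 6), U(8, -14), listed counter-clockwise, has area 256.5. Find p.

The doubled signed area Σ (x_i y_{i+1} − x_{i+1} y_i) is linear in p.
With p=0 it equals 318; the coefficient of p is 15 (from the two edges through S).
So 15·p + 318 = 2·256.5 = 513 ⇒ p = 13.

13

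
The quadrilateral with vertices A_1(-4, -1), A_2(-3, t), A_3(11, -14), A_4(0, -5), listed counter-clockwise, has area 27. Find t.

-6

Write out the shoelace sum; only the two edges meeting at A_2 involve t:
2·Area = [((-4)·t − (-3)·(-1)) + ((-3)·(-14) − 11·t)] + -75
       = -15·t + -36 = 54
⇒ t = -6.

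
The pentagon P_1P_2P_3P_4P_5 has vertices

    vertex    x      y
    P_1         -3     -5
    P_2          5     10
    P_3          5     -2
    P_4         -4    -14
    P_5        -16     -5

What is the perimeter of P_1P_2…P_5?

|P_1P_2| = √((8)² + (15)²) = √289 = 17
|P_2P_3| = √((0)² + (-12)²) = √144 = 12
|P_3P_4| = √((-9)² + (-12)²) = √225 = 15
|P_4P_5| = √((-12)² + (9)²) = √225 = 15
|P_5P_1| = √((13)² + (0)²) = √169 = 13
Perimeter = 17 + 12 + 15 + 15 + 13 = 72.

72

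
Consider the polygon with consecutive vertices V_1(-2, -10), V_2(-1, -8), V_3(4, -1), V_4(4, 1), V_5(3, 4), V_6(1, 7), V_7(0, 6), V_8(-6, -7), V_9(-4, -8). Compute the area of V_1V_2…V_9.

Cross-terms: 6, 33, 8, 13, 17, 6, 36, 20, 24  ⇒  Σ = 163
Area = |Σ|/2 = 81.5.

81.5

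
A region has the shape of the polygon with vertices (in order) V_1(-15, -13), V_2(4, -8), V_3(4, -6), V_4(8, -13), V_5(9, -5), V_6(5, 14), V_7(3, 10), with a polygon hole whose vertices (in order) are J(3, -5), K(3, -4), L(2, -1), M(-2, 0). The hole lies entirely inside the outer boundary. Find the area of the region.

Outer boundary:
Apply the surveyor's formula: 2A = Σ (x_i·y_{i+1} − x_{i+1}·y_i), indices taken mod 7.
V_1→V_2: (-15)(-8) − (4)(-13) = 172
V_2→V_3: (4)(-6) − (4)(-8) = 8
V_3→V_4: (4)(-13) − (8)(-6) = -4
V_4→V_5: (8)(-5) − (9)(-13) = 77
V_5→V_6: (9)(14) − (5)(-5) = 151
V_6→V_7: (5)(10) − (3)(14) = 8
V_7→V_1: (3)(-13) − (-15)(10) = 111
Σ = 523
Area = |Σ|/2 = 261.5.
Hole:
J→K: (3)(-4) − (3)(-5) = 3
K→L: (3)(-1) − (2)(-4) = 5
L→M: (2)(0) − (-2)(-1) = -2
M→J: (-2)(-5) − (3)(0) = 10
Σ = 16
Area = |Σ|/2 = 8.
Net area = 261.5 − 8 = 253.5.

253.5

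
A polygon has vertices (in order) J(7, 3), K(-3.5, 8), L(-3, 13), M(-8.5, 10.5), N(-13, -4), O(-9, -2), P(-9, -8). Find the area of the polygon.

Cross-terms: 66.5, -21.5, 79, 170.5, -10, 54, 29  ⇒  Σ = 367.5
Area = |Σ|/2 = 183.75.

183.75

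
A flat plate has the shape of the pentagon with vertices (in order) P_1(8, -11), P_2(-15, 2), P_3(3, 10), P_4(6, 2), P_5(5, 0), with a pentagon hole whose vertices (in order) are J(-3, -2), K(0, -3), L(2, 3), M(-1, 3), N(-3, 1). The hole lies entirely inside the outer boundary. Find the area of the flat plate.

191.5

Outer boundary:
Apply Gauss's area formula: 2A = Σ (x_i·y_{i+1} − x_{i+1}·y_i), indices taken mod 5.
Σ = (-149) + (-156) + (-54) + (-10) + (-55) = -424
Area = |Σ|/2 = 212.
Hole:
Apply the shoelace (surveyor's) formula: 2A = Σ (x_i·y_{i+1} − x_{i+1}·y_i), indices taken mod 5.
Cross-terms: 9, 6, 9, 8, 9  ⇒  Σ = 41
Area = |Σ|/2 = 20.5.
Net area = 212 − 20.5 = 191.5.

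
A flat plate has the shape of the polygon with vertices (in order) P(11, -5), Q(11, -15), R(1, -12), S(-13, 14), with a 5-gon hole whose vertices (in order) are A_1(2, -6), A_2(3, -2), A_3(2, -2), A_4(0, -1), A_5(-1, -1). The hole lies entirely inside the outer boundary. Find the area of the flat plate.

Outer boundary:
Cross-terms: -110, -117, -142, -89  ⇒  Σ = -458
Area = |Σ|/2 = 229.
Hole:
Apply the surveyor's formula: 2A = Σ (x_i·y_{i+1} − x_{i+1}·y_i), indices taken mod 5.
Cross-terms: 14, -2, -2, -1, 8  ⇒  Σ = 17
Area = |Σ|/2 = 8.5.
Net area = 229 − 8.5 = 220.5.

220.5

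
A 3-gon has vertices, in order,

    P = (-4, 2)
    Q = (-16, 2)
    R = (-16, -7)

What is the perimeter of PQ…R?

|PQ| = √((-12)² + (0)²) = √144 = 12
|QR| = √((0)² + (-9)²) = √81 = 9
|RP| = √((12)² + (9)²) = √225 = 15
Perimeter = 12 + 9 + 15 = 36.

36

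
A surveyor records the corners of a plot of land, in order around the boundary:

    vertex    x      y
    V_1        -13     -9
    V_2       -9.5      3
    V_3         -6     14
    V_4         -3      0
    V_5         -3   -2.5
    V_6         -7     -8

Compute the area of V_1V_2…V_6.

112.25

Σ = (-124.5) + (-115) + (42) + (7.5) + (6.5) + (-41) = -224.5
Area = |Σ|/2 = 112.25.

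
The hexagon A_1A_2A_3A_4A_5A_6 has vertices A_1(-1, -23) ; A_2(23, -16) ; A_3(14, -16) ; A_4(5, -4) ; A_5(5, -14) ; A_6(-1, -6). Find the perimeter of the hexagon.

86

|A_1A_2| = √((24)² + (7)²) = √625 = 25
|A_2A_3| = √((-9)² + (0)²) = √81 = 9
|A_3A_4| = √((-9)² + (12)²) = √225 = 15
|A_4A_5| = √((0)² + (-10)²) = √100 = 10
|A_5A_6| = √((-6)² + (8)²) = √100 = 10
|A_6A_1| = √((0)² + (-17)²) = √289 = 17
Perimeter = 25 + 9 + 15 + 10 + 10 + 17 = 86.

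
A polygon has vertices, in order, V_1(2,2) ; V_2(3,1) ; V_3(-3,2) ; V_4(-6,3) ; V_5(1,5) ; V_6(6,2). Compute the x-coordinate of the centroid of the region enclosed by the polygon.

Apply the surveyor's formula. First the cross-terms c_i = x_i·y_{i+1} − x_{i+1}·y_i:
  -4, 9, 3, -33, -28, 8  ⇒  2A = -45, A = -22.5.
Then Σ (x_i + x_{i+1})·c_i = -14, so x̄ = -14 / (6·(-22.5)) = 14/135.

14/135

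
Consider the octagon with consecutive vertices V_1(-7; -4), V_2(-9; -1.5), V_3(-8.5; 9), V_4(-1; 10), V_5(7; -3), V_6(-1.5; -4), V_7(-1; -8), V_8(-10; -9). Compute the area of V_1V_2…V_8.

190.375

Σ = (-25.5) + (-93.75) + (-76) + (-67) + (-32.5) + (8) + (-71) + (-23) = -380.75
Area = |Σ|/2 = 190.375.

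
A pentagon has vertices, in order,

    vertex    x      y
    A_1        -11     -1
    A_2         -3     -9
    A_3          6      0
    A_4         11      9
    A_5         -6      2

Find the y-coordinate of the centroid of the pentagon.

-8/77

Apply Gauss's area formula. First the cross-terms c_i = x_i·y_{i+1} − x_{i+1}·y_i:
  96, 54, 54, 76, 28  ⇒  2A = 308, A = 154.
Then Σ (y_i + y_{i+1})·c_i = -96, so ȳ = -96 / (6·154) = -8/77.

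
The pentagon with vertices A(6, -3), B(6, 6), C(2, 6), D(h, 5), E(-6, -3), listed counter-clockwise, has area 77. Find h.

0

The doubled signed area Σ (x_i y_{i+1} − x_{i+1} y_i) is linear in h.
With h=0 it equals 154; the coefficient of h is -9 (from the two edges through D).
So -9·h + 154 = 2·77 = 154 ⇒ h = 0.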